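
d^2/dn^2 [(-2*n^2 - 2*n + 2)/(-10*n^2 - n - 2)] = 12*(30*n^3 - 120*n^2 - 30*n + 7)/(1000*n^6 + 300*n^5 + 630*n^4 + 121*n^3 + 126*n^2 + 12*n + 8)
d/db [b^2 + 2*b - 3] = 2*b + 2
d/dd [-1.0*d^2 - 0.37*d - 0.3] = -2.0*d - 0.37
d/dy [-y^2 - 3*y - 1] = -2*y - 3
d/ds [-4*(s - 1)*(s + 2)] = -8*s - 4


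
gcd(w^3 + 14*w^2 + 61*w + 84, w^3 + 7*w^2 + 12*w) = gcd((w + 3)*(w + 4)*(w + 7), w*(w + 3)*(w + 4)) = w^2 + 7*w + 12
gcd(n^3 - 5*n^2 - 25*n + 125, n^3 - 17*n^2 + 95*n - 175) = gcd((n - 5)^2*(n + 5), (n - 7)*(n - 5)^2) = n^2 - 10*n + 25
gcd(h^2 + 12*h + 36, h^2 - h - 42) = h + 6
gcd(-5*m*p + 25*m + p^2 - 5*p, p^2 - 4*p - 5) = p - 5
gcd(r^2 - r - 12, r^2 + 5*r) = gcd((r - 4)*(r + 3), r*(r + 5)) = 1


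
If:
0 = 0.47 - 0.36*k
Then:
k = 1.31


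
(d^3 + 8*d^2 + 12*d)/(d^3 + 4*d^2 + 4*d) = (d + 6)/(d + 2)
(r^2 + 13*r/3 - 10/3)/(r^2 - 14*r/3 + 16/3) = (3*r^2 + 13*r - 10)/(3*r^2 - 14*r + 16)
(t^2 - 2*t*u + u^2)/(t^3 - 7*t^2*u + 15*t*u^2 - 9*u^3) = (t - u)/(t^2 - 6*t*u + 9*u^2)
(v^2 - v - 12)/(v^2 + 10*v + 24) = (v^2 - v - 12)/(v^2 + 10*v + 24)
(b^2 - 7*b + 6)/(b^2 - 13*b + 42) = (b - 1)/(b - 7)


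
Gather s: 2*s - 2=2*s - 2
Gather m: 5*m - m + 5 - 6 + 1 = 4*m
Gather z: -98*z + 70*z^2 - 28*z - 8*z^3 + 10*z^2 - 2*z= -8*z^3 + 80*z^2 - 128*z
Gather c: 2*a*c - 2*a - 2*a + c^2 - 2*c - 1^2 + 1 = -4*a + c^2 + c*(2*a - 2)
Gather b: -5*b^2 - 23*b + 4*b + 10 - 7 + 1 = -5*b^2 - 19*b + 4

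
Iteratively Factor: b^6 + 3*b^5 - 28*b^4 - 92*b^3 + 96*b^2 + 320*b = (b + 2)*(b^5 + b^4 - 30*b^3 - 32*b^2 + 160*b) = (b + 2)*(b + 4)*(b^4 - 3*b^3 - 18*b^2 + 40*b) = b*(b + 2)*(b + 4)*(b^3 - 3*b^2 - 18*b + 40) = b*(b - 2)*(b + 2)*(b + 4)*(b^2 - b - 20) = b*(b - 2)*(b + 2)*(b + 4)^2*(b - 5)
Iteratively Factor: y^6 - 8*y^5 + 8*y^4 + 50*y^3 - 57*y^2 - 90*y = (y)*(y^5 - 8*y^4 + 8*y^3 + 50*y^2 - 57*y - 90) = y*(y - 3)*(y^4 - 5*y^3 - 7*y^2 + 29*y + 30) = y*(y - 3)*(y + 2)*(y^3 - 7*y^2 + 7*y + 15) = y*(y - 3)*(y + 1)*(y + 2)*(y^2 - 8*y + 15) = y*(y - 3)^2*(y + 1)*(y + 2)*(y - 5)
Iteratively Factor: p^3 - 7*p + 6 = (p - 1)*(p^2 + p - 6) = (p - 1)*(p + 3)*(p - 2)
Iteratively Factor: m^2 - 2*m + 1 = (m - 1)*(m - 1)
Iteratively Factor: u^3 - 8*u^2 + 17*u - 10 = (u - 1)*(u^2 - 7*u + 10) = (u - 5)*(u - 1)*(u - 2)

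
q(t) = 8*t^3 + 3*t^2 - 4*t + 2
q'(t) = 24*t^2 + 6*t - 4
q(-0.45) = 3.68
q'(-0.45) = -1.84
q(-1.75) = -24.69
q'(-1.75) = 59.00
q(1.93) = 62.97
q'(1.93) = 96.98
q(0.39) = 1.37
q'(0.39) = 1.99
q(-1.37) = -7.46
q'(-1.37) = 32.83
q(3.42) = 343.42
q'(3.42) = 297.23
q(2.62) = 155.99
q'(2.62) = 176.47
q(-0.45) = 3.68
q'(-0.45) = -1.84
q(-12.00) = -13342.00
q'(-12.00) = 3380.00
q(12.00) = 14210.00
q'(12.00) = 3524.00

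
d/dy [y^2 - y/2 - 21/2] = 2*y - 1/2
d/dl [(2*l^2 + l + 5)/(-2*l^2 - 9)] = (2*l^2 - 16*l - 9)/(4*l^4 + 36*l^2 + 81)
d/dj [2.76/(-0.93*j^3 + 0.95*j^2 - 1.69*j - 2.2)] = (7.7004*j^2 - 5.244*j + 4.6644)/(0.93*j^3 - 0.95*j^2 + 1.69*j + 2.2)^2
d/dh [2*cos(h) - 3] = -2*sin(h)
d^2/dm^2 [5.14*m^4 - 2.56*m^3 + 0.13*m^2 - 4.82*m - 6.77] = 61.68*m^2 - 15.36*m + 0.26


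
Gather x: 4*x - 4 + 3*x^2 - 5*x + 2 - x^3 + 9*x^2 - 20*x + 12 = -x^3 + 12*x^2 - 21*x + 10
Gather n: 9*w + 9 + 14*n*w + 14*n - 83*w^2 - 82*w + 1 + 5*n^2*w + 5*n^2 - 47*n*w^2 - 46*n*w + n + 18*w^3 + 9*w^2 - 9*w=n^2*(5*w + 5) + n*(-47*w^2 - 32*w + 15) + 18*w^3 - 74*w^2 - 82*w + 10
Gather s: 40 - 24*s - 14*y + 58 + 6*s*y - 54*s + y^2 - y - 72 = s*(6*y - 78) + y^2 - 15*y + 26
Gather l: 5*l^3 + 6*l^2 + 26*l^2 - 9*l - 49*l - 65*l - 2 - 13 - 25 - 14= 5*l^3 + 32*l^2 - 123*l - 54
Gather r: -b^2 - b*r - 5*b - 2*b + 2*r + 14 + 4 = -b^2 - 7*b + r*(2 - b) + 18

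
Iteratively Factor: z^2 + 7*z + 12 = (z + 4)*(z + 3)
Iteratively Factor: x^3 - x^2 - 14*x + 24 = (x - 2)*(x^2 + x - 12) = (x - 3)*(x - 2)*(x + 4)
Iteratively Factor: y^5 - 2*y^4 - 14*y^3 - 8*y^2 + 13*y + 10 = (y - 1)*(y^4 - y^3 - 15*y^2 - 23*y - 10) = (y - 1)*(y + 1)*(y^3 - 2*y^2 - 13*y - 10) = (y - 1)*(y + 1)^2*(y^2 - 3*y - 10) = (y - 5)*(y - 1)*(y + 1)^2*(y + 2)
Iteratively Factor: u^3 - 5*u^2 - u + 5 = (u - 1)*(u^2 - 4*u - 5) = (u - 5)*(u - 1)*(u + 1)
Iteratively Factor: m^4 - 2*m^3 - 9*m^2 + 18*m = (m - 2)*(m^3 - 9*m) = (m - 3)*(m - 2)*(m^2 + 3*m) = m*(m - 3)*(m - 2)*(m + 3)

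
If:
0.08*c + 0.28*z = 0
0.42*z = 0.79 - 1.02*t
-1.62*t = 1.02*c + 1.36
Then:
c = -2.16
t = 0.52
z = 0.62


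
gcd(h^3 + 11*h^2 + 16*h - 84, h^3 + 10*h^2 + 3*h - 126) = h^2 + 13*h + 42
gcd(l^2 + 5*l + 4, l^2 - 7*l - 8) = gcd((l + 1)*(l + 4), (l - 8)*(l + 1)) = l + 1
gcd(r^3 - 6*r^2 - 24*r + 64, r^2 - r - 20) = r + 4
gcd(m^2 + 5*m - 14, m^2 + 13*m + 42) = m + 7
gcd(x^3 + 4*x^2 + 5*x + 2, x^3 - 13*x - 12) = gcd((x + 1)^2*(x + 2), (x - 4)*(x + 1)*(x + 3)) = x + 1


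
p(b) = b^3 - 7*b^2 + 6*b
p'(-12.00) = 606.00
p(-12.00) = -2808.00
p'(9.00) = 123.00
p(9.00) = 216.00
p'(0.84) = -3.64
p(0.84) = 0.69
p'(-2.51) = 60.04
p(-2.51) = -74.97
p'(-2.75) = 67.19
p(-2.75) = -90.23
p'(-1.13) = 25.65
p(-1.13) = -17.16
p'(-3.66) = 97.43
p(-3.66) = -164.76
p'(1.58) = -8.63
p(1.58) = -4.05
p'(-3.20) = 81.52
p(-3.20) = -123.65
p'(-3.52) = 92.45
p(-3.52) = -151.47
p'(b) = 3*b^2 - 14*b + 6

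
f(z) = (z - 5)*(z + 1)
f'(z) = 2*z - 4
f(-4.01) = 27.12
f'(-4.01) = -12.02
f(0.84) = -7.65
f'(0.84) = -2.32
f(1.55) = -8.80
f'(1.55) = -0.90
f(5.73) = 4.91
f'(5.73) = 7.46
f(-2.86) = 14.62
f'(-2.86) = -9.72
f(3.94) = -5.24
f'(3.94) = 3.88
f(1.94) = -9.00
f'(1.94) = -0.12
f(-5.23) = 43.27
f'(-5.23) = -14.46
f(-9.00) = 112.00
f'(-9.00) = -22.00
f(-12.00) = 187.00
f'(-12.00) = -28.00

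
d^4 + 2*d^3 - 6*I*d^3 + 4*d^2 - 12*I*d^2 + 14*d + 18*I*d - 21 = (d - 1)*(d + 3)*(d - 7*I)*(d + I)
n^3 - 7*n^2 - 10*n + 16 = (n - 8)*(n - 1)*(n + 2)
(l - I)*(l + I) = l^2 + 1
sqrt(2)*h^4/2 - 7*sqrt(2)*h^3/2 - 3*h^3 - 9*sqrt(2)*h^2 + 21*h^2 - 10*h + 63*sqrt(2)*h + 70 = (h - 7)*(h - 5*sqrt(2))*(h + sqrt(2))*(sqrt(2)*h/2 + 1)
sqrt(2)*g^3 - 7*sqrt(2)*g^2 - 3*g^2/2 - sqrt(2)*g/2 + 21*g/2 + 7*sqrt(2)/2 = (g - 7)*(g - sqrt(2))*(sqrt(2)*g + 1/2)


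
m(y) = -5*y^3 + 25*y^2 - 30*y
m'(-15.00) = -4155.00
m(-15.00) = 22950.00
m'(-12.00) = -2790.00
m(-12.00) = 12600.00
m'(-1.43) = -132.17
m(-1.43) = 108.64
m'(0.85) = 1.66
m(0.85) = -10.51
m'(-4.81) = -617.54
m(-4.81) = 1279.13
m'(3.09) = -18.72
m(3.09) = -1.52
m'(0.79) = 0.14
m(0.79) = -10.56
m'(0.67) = -3.23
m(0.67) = -10.38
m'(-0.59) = -64.72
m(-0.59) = 27.43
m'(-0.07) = -33.57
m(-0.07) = 2.22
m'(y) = -15*y^2 + 50*y - 30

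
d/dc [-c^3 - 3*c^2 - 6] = 3*c*(-c - 2)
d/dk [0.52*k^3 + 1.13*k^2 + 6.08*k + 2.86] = 1.56*k^2 + 2.26*k + 6.08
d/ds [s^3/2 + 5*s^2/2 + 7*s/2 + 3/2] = 3*s^2/2 + 5*s + 7/2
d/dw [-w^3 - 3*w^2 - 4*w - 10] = -3*w^2 - 6*w - 4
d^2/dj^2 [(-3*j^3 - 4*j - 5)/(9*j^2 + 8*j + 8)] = 2*(-300*j^3 - 1791*j^2 - 792*j + 296)/(729*j^6 + 1944*j^5 + 3672*j^4 + 3968*j^3 + 3264*j^2 + 1536*j + 512)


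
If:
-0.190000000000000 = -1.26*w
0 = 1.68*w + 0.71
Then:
No Solution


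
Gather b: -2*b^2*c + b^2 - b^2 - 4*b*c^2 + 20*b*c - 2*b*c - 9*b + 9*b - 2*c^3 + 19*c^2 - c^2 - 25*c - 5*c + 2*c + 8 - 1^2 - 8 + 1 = -2*b^2*c + b*(-4*c^2 + 18*c) - 2*c^3 + 18*c^2 - 28*c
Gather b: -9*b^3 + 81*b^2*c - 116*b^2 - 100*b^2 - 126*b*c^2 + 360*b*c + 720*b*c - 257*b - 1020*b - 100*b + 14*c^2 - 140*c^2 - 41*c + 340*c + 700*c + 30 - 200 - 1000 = -9*b^3 + b^2*(81*c - 216) + b*(-126*c^2 + 1080*c - 1377) - 126*c^2 + 999*c - 1170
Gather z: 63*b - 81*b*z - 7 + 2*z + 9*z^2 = 63*b + 9*z^2 + z*(2 - 81*b) - 7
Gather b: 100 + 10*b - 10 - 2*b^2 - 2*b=-2*b^2 + 8*b + 90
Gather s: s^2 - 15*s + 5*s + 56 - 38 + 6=s^2 - 10*s + 24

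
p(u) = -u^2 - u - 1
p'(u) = -2*u - 1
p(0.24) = -1.30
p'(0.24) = -1.48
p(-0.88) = -0.89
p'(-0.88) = 0.76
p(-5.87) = -29.59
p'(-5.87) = 10.74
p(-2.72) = -5.68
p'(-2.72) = 4.44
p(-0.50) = -0.75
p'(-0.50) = 0.00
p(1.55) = -4.95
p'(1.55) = -4.10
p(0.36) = -1.49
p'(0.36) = -1.72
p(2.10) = -7.51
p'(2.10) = -5.20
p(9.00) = -91.00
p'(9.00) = -19.00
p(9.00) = -91.00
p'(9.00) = -19.00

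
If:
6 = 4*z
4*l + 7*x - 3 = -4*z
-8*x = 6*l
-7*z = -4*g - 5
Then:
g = 11/8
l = 12/5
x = -9/5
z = 3/2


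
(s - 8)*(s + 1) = s^2 - 7*s - 8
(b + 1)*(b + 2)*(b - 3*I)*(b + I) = b^4 + 3*b^3 - 2*I*b^3 + 5*b^2 - 6*I*b^2 + 9*b - 4*I*b + 6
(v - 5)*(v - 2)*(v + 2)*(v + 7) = v^4 + 2*v^3 - 39*v^2 - 8*v + 140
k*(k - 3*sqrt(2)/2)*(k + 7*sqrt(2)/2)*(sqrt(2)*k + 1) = sqrt(2)*k^4 + 5*k^3 - 17*sqrt(2)*k^2/2 - 21*k/2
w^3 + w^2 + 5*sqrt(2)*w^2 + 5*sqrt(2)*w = w*(w + 1)*(w + 5*sqrt(2))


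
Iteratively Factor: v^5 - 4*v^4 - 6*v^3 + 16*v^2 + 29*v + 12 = (v - 4)*(v^4 - 6*v^2 - 8*v - 3) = (v - 4)*(v - 3)*(v^3 + 3*v^2 + 3*v + 1) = (v - 4)*(v - 3)*(v + 1)*(v^2 + 2*v + 1) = (v - 4)*(v - 3)*(v + 1)^2*(v + 1)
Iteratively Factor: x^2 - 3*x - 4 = (x - 4)*(x + 1)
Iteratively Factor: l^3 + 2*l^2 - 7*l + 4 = (l - 1)*(l^2 + 3*l - 4) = (l - 1)*(l + 4)*(l - 1)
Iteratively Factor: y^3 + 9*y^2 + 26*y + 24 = (y + 4)*(y^2 + 5*y + 6) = (y + 3)*(y + 4)*(y + 2)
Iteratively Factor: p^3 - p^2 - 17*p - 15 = (p + 3)*(p^2 - 4*p - 5) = (p - 5)*(p + 3)*(p + 1)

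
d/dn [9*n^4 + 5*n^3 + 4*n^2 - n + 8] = 36*n^3 + 15*n^2 + 8*n - 1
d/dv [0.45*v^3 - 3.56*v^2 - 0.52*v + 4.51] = 1.35*v^2 - 7.12*v - 0.52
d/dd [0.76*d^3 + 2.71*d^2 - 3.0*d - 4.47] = 2.28*d^2 + 5.42*d - 3.0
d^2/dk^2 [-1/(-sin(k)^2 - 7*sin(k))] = (-4*sin(k) - 21 - 43/sin(k) + 42/sin(k)^2 + 98/sin(k)^3)/(sin(k) + 7)^3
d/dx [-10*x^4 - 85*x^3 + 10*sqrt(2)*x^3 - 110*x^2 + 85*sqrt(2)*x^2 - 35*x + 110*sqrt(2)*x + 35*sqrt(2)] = -40*x^3 - 255*x^2 + 30*sqrt(2)*x^2 - 220*x + 170*sqrt(2)*x - 35 + 110*sqrt(2)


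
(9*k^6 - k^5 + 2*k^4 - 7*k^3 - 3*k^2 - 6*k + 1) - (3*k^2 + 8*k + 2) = 9*k^6 - k^5 + 2*k^4 - 7*k^3 - 6*k^2 - 14*k - 1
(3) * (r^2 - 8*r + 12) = 3*r^2 - 24*r + 36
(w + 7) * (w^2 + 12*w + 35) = w^3 + 19*w^2 + 119*w + 245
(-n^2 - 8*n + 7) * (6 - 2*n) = 2*n^3 + 10*n^2 - 62*n + 42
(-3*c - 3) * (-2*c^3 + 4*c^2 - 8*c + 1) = 6*c^4 - 6*c^3 + 12*c^2 + 21*c - 3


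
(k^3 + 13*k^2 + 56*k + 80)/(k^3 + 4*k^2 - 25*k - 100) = (k + 4)/(k - 5)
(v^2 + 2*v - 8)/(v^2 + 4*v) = (v - 2)/v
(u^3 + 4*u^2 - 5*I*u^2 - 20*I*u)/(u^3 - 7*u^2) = (u^2 + u*(4 - 5*I) - 20*I)/(u*(u - 7))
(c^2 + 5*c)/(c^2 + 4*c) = (c + 5)/(c + 4)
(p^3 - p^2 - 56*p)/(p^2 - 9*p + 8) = p*(p + 7)/(p - 1)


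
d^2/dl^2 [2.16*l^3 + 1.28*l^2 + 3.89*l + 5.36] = 12.96*l + 2.56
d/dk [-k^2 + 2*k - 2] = 2 - 2*k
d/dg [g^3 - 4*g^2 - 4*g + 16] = 3*g^2 - 8*g - 4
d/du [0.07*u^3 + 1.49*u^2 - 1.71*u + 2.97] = 0.21*u^2 + 2.98*u - 1.71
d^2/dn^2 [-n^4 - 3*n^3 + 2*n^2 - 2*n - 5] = -12*n^2 - 18*n + 4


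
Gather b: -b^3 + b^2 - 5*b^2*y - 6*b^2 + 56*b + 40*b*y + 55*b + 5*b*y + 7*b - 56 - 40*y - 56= -b^3 + b^2*(-5*y - 5) + b*(45*y + 118) - 40*y - 112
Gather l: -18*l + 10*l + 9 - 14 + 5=-8*l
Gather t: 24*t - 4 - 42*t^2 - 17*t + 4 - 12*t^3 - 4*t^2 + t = -12*t^3 - 46*t^2 + 8*t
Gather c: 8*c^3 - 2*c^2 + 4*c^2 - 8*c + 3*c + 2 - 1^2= 8*c^3 + 2*c^2 - 5*c + 1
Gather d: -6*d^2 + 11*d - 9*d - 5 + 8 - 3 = -6*d^2 + 2*d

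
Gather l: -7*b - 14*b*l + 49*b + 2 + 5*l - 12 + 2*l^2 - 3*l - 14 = 42*b + 2*l^2 + l*(2 - 14*b) - 24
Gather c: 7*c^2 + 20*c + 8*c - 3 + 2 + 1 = 7*c^2 + 28*c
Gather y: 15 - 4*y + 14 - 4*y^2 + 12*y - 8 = -4*y^2 + 8*y + 21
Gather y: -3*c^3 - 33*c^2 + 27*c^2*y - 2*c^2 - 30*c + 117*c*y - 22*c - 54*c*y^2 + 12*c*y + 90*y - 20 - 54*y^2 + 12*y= -3*c^3 - 35*c^2 - 52*c + y^2*(-54*c - 54) + y*(27*c^2 + 129*c + 102) - 20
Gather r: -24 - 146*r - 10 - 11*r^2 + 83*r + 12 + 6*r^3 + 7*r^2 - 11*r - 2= 6*r^3 - 4*r^2 - 74*r - 24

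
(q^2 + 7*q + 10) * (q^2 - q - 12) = q^4 + 6*q^3 - 9*q^2 - 94*q - 120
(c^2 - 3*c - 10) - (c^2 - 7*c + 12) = 4*c - 22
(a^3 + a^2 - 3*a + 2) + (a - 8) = a^3 + a^2 - 2*a - 6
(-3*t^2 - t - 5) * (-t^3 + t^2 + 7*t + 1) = 3*t^5 - 2*t^4 - 17*t^3 - 15*t^2 - 36*t - 5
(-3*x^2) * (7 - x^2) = 3*x^4 - 21*x^2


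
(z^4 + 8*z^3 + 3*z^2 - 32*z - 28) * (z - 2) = z^5 + 6*z^4 - 13*z^3 - 38*z^2 + 36*z + 56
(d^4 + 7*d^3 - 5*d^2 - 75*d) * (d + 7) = d^5 + 14*d^4 + 44*d^3 - 110*d^2 - 525*d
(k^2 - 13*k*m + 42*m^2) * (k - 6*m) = k^3 - 19*k^2*m + 120*k*m^2 - 252*m^3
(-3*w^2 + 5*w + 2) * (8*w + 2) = -24*w^3 + 34*w^2 + 26*w + 4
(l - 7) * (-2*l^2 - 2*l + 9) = -2*l^3 + 12*l^2 + 23*l - 63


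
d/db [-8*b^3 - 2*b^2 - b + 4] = -24*b^2 - 4*b - 1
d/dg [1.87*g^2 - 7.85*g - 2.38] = 3.74*g - 7.85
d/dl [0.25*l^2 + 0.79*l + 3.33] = 0.5*l + 0.79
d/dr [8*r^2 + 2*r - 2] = 16*r + 2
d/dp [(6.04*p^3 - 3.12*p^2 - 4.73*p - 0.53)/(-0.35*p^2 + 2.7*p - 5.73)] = (-2.114*p^4 + 32.616*p^3 - 113.9071*p^2 + 35.3842*p + 28.5339)/(0.1225*p^4 - 1.89*p^3 + 11.301*p^2 - 30.942*p + 32.8329)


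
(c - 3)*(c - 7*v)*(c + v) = c^3 - 6*c^2*v - 3*c^2 - 7*c*v^2 + 18*c*v + 21*v^2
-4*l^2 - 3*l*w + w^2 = (-4*l + w)*(l + w)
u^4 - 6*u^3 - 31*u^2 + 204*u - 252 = (u - 7)*(u - 3)*(u - 2)*(u + 6)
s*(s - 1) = s^2 - s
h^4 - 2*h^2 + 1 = (h - 1)^2*(h + 1)^2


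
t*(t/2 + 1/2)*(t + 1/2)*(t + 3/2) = t^4/2 + 3*t^3/2 + 11*t^2/8 + 3*t/8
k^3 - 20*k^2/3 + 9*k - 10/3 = (k - 5)*(k - 1)*(k - 2/3)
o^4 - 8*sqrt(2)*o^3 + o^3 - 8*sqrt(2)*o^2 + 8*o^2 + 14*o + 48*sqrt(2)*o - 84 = (o - 2)*(o + 3)*(o - 7*sqrt(2))*(o - sqrt(2))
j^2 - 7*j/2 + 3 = (j - 2)*(j - 3/2)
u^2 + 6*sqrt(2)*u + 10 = (u + sqrt(2))*(u + 5*sqrt(2))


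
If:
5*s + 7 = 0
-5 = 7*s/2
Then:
No Solution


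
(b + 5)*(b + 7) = b^2 + 12*b + 35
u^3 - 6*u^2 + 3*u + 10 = (u - 5)*(u - 2)*(u + 1)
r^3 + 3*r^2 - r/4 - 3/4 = (r - 1/2)*(r + 1/2)*(r + 3)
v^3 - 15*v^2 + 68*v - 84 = (v - 7)*(v - 6)*(v - 2)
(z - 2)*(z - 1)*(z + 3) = z^3 - 7*z + 6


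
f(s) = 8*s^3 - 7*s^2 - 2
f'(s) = 24*s^2 - 14*s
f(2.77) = 114.32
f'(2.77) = 145.37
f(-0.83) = -11.40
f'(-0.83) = 28.15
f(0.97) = -1.28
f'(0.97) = 9.00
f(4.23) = 478.25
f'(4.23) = 370.21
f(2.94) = 140.79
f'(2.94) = 166.29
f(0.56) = -2.79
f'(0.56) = -0.31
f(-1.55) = -48.61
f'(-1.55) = 79.36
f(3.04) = 158.06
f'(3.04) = 179.24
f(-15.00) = -28577.00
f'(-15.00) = 5610.00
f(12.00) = 12814.00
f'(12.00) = 3288.00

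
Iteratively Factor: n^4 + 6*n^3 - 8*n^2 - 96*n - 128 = (n + 4)*(n^3 + 2*n^2 - 16*n - 32) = (n + 2)*(n + 4)*(n^2 - 16) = (n + 2)*(n + 4)^2*(n - 4)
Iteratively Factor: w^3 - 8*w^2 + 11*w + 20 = (w - 4)*(w^2 - 4*w - 5) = (w - 4)*(w + 1)*(w - 5)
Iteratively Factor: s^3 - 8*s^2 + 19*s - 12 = (s - 1)*(s^2 - 7*s + 12) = (s - 3)*(s - 1)*(s - 4)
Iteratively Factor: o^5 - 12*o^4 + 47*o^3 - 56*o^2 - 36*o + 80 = (o + 1)*(o^4 - 13*o^3 + 60*o^2 - 116*o + 80) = (o - 2)*(o + 1)*(o^3 - 11*o^2 + 38*o - 40) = (o - 5)*(o - 2)*(o + 1)*(o^2 - 6*o + 8) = (o - 5)*(o - 4)*(o - 2)*(o + 1)*(o - 2)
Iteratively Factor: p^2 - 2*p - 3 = (p + 1)*(p - 3)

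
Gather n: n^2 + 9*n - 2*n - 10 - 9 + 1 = n^2 + 7*n - 18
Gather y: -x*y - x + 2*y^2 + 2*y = -x + 2*y^2 + y*(2 - x)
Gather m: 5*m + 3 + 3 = 5*m + 6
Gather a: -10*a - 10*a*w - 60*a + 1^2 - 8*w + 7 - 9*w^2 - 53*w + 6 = a*(-10*w - 70) - 9*w^2 - 61*w + 14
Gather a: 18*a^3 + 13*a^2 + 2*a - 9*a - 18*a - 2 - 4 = 18*a^3 + 13*a^2 - 25*a - 6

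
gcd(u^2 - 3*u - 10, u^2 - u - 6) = u + 2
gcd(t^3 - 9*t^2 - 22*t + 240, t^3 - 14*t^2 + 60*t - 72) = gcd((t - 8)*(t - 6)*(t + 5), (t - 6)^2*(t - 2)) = t - 6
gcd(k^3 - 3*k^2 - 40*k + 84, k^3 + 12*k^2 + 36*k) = k + 6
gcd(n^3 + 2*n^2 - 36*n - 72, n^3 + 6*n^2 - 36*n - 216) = n^2 - 36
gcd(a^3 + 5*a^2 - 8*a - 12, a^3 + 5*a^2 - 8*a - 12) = a^3 + 5*a^2 - 8*a - 12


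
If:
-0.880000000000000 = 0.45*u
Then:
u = -1.96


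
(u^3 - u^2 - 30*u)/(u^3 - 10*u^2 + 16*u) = (u^2 - u - 30)/(u^2 - 10*u + 16)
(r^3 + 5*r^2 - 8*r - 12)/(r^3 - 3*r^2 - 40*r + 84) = (r + 1)/(r - 7)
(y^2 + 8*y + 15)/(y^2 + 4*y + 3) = (y + 5)/(y + 1)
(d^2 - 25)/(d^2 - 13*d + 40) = (d + 5)/(d - 8)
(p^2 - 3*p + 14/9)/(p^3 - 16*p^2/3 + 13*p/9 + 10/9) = (3*p - 7)/(3*p^2 - 14*p - 5)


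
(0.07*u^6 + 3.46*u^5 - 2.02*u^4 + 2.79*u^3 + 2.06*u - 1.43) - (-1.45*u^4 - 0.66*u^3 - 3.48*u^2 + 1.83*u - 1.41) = 0.07*u^6 + 3.46*u^5 - 0.57*u^4 + 3.45*u^3 + 3.48*u^2 + 0.23*u - 0.02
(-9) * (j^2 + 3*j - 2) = -9*j^2 - 27*j + 18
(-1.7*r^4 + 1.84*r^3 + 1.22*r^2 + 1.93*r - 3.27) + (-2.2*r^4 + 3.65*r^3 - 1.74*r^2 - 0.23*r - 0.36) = -3.9*r^4 + 5.49*r^3 - 0.52*r^2 + 1.7*r - 3.63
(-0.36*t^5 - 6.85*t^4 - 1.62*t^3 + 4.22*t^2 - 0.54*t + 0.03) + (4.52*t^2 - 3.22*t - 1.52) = -0.36*t^5 - 6.85*t^4 - 1.62*t^3 + 8.74*t^2 - 3.76*t - 1.49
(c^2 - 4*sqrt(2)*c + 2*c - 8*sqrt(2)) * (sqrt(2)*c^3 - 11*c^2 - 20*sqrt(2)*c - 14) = sqrt(2)*c^5 - 19*c^4 + 2*sqrt(2)*c^4 - 38*c^3 + 24*sqrt(2)*c^3 + 48*sqrt(2)*c^2 + 146*c^2 + 56*sqrt(2)*c + 292*c + 112*sqrt(2)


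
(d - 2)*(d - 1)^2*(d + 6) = d^4 + 2*d^3 - 19*d^2 + 28*d - 12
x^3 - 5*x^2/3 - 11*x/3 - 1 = (x - 3)*(x + 1/3)*(x + 1)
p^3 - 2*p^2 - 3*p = p*(p - 3)*(p + 1)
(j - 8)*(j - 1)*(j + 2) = j^3 - 7*j^2 - 10*j + 16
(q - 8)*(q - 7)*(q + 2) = q^3 - 13*q^2 + 26*q + 112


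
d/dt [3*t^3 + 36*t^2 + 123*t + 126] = 9*t^2 + 72*t + 123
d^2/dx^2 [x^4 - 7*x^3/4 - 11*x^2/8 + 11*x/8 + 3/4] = 12*x^2 - 21*x/2 - 11/4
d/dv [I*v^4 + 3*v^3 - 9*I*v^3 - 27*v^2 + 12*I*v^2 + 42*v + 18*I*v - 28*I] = 4*I*v^3 + v^2*(9 - 27*I) + v*(-54 + 24*I) + 42 + 18*I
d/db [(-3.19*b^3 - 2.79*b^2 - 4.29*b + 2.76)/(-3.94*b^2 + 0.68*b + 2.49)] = (12.5686*b^4 - 4.3384*b^3 - 42.6291*b^2 + 7.8546*b - 12.5589)/(15.5236*b^4 - 5.3584*b^3 - 19.1588*b^2 + 3.3864*b + 6.2001)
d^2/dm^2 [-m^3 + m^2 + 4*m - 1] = 2 - 6*m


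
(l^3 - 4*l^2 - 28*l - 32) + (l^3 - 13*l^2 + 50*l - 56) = 2*l^3 - 17*l^2 + 22*l - 88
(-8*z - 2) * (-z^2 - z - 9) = 8*z^3 + 10*z^2 + 74*z + 18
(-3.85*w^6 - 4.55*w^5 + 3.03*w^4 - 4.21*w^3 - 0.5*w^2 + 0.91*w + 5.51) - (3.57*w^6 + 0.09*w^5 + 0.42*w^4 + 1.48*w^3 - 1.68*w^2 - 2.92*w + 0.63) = -7.42*w^6 - 4.64*w^5 + 2.61*w^4 - 5.69*w^3 + 1.18*w^2 + 3.83*w + 4.88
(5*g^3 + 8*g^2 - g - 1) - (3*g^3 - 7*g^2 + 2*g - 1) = 2*g^3 + 15*g^2 - 3*g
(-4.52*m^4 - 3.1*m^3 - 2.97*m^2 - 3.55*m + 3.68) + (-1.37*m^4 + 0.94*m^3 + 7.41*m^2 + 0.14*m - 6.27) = -5.89*m^4 - 2.16*m^3 + 4.44*m^2 - 3.41*m - 2.59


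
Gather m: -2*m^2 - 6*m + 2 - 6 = -2*m^2 - 6*m - 4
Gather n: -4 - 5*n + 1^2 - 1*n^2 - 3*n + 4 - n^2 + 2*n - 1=-2*n^2 - 6*n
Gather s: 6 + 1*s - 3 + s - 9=2*s - 6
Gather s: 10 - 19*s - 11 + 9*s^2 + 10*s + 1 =9*s^2 - 9*s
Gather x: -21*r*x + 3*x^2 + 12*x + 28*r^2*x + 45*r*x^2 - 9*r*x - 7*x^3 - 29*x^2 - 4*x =-7*x^3 + x^2*(45*r - 26) + x*(28*r^2 - 30*r + 8)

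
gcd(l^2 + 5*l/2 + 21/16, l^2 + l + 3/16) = l + 3/4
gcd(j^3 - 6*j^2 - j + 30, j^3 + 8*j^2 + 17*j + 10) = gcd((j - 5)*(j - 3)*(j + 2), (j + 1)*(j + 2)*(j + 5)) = j + 2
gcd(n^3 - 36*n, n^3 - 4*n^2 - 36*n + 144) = n^2 - 36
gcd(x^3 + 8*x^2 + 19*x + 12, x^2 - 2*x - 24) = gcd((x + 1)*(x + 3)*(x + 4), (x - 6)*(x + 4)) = x + 4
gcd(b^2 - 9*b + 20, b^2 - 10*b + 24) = b - 4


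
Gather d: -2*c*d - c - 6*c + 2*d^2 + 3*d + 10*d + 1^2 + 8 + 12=-7*c + 2*d^2 + d*(13 - 2*c) + 21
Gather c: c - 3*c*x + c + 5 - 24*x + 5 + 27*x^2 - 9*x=c*(2 - 3*x) + 27*x^2 - 33*x + 10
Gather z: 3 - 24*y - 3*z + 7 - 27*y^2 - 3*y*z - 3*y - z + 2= -27*y^2 - 27*y + z*(-3*y - 4) + 12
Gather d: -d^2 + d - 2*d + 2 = -d^2 - d + 2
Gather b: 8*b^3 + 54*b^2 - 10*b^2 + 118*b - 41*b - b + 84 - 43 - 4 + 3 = 8*b^3 + 44*b^2 + 76*b + 40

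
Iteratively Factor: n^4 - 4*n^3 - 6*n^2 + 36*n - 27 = (n - 3)*(n^3 - n^2 - 9*n + 9) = (n - 3)^2*(n^2 + 2*n - 3) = (n - 3)^2*(n + 3)*(n - 1)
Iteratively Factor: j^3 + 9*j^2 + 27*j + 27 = (j + 3)*(j^2 + 6*j + 9) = (j + 3)^2*(j + 3)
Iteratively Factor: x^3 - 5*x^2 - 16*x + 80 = (x - 5)*(x^2 - 16) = (x - 5)*(x + 4)*(x - 4)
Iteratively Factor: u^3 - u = (u)*(u^2 - 1) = u*(u - 1)*(u + 1)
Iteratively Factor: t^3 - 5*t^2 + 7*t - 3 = (t - 3)*(t^2 - 2*t + 1) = (t - 3)*(t - 1)*(t - 1)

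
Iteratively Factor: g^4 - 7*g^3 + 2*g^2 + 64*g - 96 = (g - 2)*(g^3 - 5*g^2 - 8*g + 48) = (g - 4)*(g - 2)*(g^2 - g - 12) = (g - 4)^2*(g - 2)*(g + 3)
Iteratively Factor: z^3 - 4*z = (z)*(z^2 - 4) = z*(z + 2)*(z - 2)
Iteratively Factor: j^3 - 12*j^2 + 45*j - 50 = (j - 5)*(j^2 - 7*j + 10) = (j - 5)^2*(j - 2)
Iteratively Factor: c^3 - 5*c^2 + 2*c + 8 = (c - 2)*(c^2 - 3*c - 4) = (c - 2)*(c + 1)*(c - 4)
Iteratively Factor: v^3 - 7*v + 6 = (v - 1)*(v^2 + v - 6) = (v - 1)*(v + 3)*(v - 2)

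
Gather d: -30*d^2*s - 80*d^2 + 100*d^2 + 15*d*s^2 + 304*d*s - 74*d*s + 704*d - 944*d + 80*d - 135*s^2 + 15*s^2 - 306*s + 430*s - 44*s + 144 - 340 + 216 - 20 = d^2*(20 - 30*s) + d*(15*s^2 + 230*s - 160) - 120*s^2 + 80*s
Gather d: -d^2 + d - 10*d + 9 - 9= -d^2 - 9*d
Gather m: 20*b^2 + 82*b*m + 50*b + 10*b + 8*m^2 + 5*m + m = 20*b^2 + 60*b + 8*m^2 + m*(82*b + 6)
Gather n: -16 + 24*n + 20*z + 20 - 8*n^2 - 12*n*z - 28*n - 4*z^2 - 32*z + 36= -8*n^2 + n*(-12*z - 4) - 4*z^2 - 12*z + 40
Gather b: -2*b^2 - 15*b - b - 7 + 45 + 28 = -2*b^2 - 16*b + 66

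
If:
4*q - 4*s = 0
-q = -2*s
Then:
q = 0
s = 0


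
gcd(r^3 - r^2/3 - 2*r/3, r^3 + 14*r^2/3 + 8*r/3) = r^2 + 2*r/3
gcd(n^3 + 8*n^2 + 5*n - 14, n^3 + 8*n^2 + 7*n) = n + 7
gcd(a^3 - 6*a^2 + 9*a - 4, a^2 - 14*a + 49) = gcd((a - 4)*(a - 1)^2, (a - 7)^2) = 1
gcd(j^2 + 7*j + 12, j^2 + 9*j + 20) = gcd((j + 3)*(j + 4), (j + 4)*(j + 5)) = j + 4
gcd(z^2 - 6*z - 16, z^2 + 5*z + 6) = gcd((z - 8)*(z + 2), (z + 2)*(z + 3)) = z + 2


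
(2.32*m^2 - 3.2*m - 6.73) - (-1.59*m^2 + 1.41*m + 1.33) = 3.91*m^2 - 4.61*m - 8.06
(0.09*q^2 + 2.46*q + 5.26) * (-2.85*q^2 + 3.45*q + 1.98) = -0.2565*q^4 - 6.7005*q^3 - 6.3258*q^2 + 23.0178*q + 10.4148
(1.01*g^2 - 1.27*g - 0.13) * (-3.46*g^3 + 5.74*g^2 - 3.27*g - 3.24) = -3.4946*g^5 + 10.1916*g^4 - 10.1427*g^3 + 0.1343*g^2 + 4.5399*g + 0.4212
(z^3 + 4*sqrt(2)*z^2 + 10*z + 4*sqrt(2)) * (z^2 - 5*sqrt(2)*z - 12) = z^5 - sqrt(2)*z^4 - 42*z^3 - 94*sqrt(2)*z^2 - 160*z - 48*sqrt(2)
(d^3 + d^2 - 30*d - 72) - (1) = d^3 + d^2 - 30*d - 73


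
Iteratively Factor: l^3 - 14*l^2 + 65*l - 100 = (l - 5)*(l^2 - 9*l + 20) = (l - 5)^2*(l - 4)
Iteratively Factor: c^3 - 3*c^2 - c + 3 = (c - 1)*(c^2 - 2*c - 3) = (c - 1)*(c + 1)*(c - 3)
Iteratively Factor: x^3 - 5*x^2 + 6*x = (x - 2)*(x^2 - 3*x) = (x - 3)*(x - 2)*(x)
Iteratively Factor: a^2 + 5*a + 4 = (a + 4)*(a + 1)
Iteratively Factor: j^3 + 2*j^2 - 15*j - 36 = (j - 4)*(j^2 + 6*j + 9) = (j - 4)*(j + 3)*(j + 3)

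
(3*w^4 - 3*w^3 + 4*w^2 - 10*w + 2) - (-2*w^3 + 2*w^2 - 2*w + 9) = 3*w^4 - w^3 + 2*w^2 - 8*w - 7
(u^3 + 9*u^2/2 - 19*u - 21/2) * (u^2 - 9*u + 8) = u^5 - 9*u^4/2 - 103*u^3/2 + 393*u^2/2 - 115*u/2 - 84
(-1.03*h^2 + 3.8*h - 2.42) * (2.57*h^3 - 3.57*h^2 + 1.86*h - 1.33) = -2.6471*h^5 + 13.4431*h^4 - 21.7012*h^3 + 17.0773*h^2 - 9.5552*h + 3.2186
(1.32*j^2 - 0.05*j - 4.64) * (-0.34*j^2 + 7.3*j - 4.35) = -0.4488*j^4 + 9.653*j^3 - 4.5294*j^2 - 33.6545*j + 20.184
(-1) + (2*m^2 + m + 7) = 2*m^2 + m + 6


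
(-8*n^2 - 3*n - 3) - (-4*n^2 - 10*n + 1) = -4*n^2 + 7*n - 4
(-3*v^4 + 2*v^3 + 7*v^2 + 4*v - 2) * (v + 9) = -3*v^5 - 25*v^4 + 25*v^3 + 67*v^2 + 34*v - 18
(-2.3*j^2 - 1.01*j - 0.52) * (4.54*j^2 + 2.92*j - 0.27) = -10.442*j^4 - 11.3014*j^3 - 4.689*j^2 - 1.2457*j + 0.1404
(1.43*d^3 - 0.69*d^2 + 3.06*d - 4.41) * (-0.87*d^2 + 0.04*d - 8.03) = -1.2441*d^5 + 0.6575*d^4 - 14.1727*d^3 + 9.4998*d^2 - 24.7482*d + 35.4123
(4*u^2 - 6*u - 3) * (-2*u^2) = -8*u^4 + 12*u^3 + 6*u^2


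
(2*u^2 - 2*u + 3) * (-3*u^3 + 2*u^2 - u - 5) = -6*u^5 + 10*u^4 - 15*u^3 - 2*u^2 + 7*u - 15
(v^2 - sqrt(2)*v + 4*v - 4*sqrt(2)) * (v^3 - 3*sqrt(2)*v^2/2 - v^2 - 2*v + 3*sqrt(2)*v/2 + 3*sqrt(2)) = v^5 - 5*sqrt(2)*v^4/2 + 3*v^4 - 15*sqrt(2)*v^3/2 - 3*v^3 + v^2 + 15*sqrt(2)*v^2 - 18*v + 20*sqrt(2)*v - 24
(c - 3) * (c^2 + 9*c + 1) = c^3 + 6*c^2 - 26*c - 3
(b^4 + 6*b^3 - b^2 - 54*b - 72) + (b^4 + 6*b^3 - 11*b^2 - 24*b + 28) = 2*b^4 + 12*b^3 - 12*b^2 - 78*b - 44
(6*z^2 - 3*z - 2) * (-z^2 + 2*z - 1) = -6*z^4 + 15*z^3 - 10*z^2 - z + 2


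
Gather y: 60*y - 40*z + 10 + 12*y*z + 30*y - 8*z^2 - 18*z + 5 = y*(12*z + 90) - 8*z^2 - 58*z + 15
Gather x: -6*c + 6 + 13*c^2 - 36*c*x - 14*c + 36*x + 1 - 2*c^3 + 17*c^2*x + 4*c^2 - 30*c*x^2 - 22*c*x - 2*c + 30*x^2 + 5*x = -2*c^3 + 17*c^2 - 22*c + x^2*(30 - 30*c) + x*(17*c^2 - 58*c + 41) + 7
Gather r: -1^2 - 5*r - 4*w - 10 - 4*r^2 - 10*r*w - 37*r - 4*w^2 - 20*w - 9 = -4*r^2 + r*(-10*w - 42) - 4*w^2 - 24*w - 20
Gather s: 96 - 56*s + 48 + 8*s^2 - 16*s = 8*s^2 - 72*s + 144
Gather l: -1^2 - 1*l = -l - 1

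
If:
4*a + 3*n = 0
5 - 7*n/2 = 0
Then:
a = -15/14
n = 10/7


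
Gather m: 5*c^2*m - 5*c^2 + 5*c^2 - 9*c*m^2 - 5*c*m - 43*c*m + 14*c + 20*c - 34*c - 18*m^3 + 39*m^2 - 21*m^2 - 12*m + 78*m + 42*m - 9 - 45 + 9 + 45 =-18*m^3 + m^2*(18 - 9*c) + m*(5*c^2 - 48*c + 108)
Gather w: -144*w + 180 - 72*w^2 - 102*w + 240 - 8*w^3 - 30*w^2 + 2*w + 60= -8*w^3 - 102*w^2 - 244*w + 480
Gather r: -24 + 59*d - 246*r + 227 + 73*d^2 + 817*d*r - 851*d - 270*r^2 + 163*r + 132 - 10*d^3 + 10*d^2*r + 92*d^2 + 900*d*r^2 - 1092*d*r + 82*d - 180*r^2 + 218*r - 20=-10*d^3 + 165*d^2 - 710*d + r^2*(900*d - 450) + r*(10*d^2 - 275*d + 135) + 315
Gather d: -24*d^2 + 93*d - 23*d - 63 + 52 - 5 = -24*d^2 + 70*d - 16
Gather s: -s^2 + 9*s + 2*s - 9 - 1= -s^2 + 11*s - 10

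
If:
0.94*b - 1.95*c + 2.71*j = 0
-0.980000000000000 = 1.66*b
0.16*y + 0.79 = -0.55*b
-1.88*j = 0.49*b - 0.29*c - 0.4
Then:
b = -0.59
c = 0.29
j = 0.41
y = -2.91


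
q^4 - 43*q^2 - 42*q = q*(q - 7)*(q + 1)*(q + 6)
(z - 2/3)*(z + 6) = z^2 + 16*z/3 - 4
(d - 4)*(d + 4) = d^2 - 16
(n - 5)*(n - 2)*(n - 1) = n^3 - 8*n^2 + 17*n - 10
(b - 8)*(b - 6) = b^2 - 14*b + 48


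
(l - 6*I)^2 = l^2 - 12*I*l - 36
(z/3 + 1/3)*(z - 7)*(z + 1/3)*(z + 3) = z^4/3 - 8*z^3/9 - 26*z^2/3 - 88*z/9 - 7/3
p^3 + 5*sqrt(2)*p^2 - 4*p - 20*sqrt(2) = (p - 2)*(p + 2)*(p + 5*sqrt(2))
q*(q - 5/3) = q^2 - 5*q/3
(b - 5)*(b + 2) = b^2 - 3*b - 10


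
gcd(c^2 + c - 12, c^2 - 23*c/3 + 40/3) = 1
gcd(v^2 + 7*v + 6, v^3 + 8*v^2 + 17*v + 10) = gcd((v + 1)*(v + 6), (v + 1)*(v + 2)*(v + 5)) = v + 1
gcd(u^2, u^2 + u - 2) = 1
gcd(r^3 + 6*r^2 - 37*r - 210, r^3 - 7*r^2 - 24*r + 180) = r^2 - r - 30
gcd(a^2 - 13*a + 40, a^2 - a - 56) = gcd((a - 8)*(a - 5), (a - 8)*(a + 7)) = a - 8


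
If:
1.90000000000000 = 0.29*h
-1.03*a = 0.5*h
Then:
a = -3.18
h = 6.55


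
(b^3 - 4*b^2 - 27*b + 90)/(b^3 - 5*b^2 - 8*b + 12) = (b^2 + 2*b - 15)/(b^2 + b - 2)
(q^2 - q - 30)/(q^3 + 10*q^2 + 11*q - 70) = (q - 6)/(q^2 + 5*q - 14)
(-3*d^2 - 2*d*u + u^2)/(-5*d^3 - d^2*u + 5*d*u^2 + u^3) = (-3*d + u)/(-5*d^2 + 4*d*u + u^2)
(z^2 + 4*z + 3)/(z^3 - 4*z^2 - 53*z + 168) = (z^2 + 4*z + 3)/(z^3 - 4*z^2 - 53*z + 168)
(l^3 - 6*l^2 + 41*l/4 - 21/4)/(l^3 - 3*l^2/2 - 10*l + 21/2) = (l - 3/2)/(l + 3)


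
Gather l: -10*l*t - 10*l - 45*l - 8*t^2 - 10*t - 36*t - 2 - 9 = l*(-10*t - 55) - 8*t^2 - 46*t - 11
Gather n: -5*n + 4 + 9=13 - 5*n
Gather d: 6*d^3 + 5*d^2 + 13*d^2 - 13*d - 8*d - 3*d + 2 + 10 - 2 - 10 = 6*d^3 + 18*d^2 - 24*d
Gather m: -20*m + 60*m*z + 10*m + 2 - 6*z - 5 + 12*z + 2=m*(60*z - 10) + 6*z - 1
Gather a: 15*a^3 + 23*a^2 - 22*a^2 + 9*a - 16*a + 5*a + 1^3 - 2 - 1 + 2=15*a^3 + a^2 - 2*a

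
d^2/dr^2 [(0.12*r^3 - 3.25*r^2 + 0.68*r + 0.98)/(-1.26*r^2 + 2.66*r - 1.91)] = (7.105427357601e-15*r^4 + 18.505704*r^3 - 52.605756*r^2 + 26.899704*r + 7.651794)/(2.000376*r^6 - 12.669048*r^5 + 35.842716*r^4 - 57.230432*r^3 + 54.333006*r^2 - 29.111838*r + 6.967871)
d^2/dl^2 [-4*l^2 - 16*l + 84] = -8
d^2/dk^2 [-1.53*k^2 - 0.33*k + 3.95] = -3.06000000000000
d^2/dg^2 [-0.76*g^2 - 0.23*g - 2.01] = -1.52000000000000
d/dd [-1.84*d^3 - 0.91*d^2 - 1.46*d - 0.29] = -5.52*d^2 - 1.82*d - 1.46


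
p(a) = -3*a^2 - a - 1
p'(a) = -6*a - 1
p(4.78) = -74.33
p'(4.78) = -29.68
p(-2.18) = -13.08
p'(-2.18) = 12.08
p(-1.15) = -3.82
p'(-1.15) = 5.90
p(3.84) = -49.08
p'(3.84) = -24.04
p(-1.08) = -3.42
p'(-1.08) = 5.48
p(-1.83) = -9.22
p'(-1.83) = 9.98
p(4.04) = -54.00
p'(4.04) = -25.24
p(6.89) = -150.31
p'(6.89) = -42.34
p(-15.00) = -661.00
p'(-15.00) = 89.00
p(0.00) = -1.00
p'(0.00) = -1.00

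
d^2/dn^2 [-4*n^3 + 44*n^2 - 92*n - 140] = 88 - 24*n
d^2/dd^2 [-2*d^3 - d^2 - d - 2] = -12*d - 2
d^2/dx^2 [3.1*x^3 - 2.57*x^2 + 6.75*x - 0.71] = 18.6*x - 5.14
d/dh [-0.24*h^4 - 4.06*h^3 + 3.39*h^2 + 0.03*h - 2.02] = -0.96*h^3 - 12.18*h^2 + 6.78*h + 0.03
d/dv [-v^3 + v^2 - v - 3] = -3*v^2 + 2*v - 1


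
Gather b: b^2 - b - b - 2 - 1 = b^2 - 2*b - 3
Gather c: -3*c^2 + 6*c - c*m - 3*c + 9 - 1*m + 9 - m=-3*c^2 + c*(3 - m) - 2*m + 18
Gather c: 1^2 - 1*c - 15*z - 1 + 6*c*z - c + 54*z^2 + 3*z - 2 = c*(6*z - 2) + 54*z^2 - 12*z - 2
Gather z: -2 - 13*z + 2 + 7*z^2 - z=7*z^2 - 14*z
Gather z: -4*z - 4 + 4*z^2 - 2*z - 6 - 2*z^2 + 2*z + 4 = 2*z^2 - 4*z - 6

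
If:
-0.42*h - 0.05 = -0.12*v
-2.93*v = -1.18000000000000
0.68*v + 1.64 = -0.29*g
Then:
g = -6.60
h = -0.00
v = 0.40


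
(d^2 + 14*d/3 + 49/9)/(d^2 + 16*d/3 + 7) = (d + 7/3)/(d + 3)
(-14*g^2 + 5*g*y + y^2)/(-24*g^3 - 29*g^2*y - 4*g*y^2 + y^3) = (14*g^2 - 5*g*y - y^2)/(24*g^3 + 29*g^2*y + 4*g*y^2 - y^3)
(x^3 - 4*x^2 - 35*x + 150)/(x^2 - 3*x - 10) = (x^2 + x - 30)/(x + 2)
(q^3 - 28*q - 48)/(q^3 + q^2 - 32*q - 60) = (q + 4)/(q + 5)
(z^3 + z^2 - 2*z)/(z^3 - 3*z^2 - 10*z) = (z - 1)/(z - 5)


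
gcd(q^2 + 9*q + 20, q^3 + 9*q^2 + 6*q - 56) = q + 4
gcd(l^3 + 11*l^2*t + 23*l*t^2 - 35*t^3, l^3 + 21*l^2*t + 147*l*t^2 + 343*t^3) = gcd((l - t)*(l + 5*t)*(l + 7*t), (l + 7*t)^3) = l + 7*t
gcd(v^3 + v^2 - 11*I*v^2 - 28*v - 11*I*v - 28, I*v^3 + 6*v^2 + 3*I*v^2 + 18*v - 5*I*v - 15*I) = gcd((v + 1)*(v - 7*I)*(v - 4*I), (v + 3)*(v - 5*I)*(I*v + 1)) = 1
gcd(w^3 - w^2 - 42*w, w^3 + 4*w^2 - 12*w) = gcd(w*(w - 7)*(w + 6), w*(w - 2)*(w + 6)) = w^2 + 6*w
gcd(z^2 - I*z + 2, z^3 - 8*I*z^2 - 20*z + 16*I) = z - 2*I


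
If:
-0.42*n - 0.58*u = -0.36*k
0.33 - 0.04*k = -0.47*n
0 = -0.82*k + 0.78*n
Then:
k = -0.73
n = -0.76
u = 0.10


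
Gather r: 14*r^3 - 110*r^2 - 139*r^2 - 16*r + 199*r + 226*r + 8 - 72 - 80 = 14*r^3 - 249*r^2 + 409*r - 144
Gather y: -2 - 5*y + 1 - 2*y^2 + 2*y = -2*y^2 - 3*y - 1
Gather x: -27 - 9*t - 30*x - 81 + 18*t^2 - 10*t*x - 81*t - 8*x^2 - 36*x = 18*t^2 - 90*t - 8*x^2 + x*(-10*t - 66) - 108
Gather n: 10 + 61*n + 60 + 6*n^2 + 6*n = 6*n^2 + 67*n + 70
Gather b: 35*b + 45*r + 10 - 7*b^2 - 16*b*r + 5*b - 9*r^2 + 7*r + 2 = -7*b^2 + b*(40 - 16*r) - 9*r^2 + 52*r + 12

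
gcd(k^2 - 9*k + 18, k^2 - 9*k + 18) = k^2 - 9*k + 18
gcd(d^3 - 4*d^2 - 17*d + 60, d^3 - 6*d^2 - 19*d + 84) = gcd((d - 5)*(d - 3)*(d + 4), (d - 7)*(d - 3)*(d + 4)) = d^2 + d - 12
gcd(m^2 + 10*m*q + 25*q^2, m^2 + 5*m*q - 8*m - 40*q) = m + 5*q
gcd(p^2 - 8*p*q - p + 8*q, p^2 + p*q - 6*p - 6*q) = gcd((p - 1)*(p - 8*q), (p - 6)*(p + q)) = 1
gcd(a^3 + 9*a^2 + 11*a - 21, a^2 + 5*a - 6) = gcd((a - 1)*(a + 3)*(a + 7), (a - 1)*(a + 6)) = a - 1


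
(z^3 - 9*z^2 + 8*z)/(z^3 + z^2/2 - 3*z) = 2*(z^2 - 9*z + 8)/(2*z^2 + z - 6)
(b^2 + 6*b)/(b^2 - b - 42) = b/(b - 7)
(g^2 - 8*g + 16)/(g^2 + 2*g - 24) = (g - 4)/(g + 6)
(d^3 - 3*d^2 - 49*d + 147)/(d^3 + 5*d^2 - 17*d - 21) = (d - 7)/(d + 1)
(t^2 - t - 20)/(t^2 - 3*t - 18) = (-t^2 + t + 20)/(-t^2 + 3*t + 18)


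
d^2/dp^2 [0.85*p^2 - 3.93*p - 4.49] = 1.70000000000000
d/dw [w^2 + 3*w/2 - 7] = 2*w + 3/2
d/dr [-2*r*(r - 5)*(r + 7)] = -6*r^2 - 8*r + 70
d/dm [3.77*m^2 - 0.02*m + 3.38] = 7.54*m - 0.02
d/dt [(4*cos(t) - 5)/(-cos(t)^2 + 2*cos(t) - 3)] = 2*(5*cos(t) - cos(2*t))*sin(t)/(cos(t)^2 - 2*cos(t) + 3)^2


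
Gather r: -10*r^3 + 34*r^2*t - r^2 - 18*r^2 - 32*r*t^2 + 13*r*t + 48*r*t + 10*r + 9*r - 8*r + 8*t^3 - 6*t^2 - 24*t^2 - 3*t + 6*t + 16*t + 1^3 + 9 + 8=-10*r^3 + r^2*(34*t - 19) + r*(-32*t^2 + 61*t + 11) + 8*t^3 - 30*t^2 + 19*t + 18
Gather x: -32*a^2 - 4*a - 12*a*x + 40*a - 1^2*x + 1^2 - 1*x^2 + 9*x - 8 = -32*a^2 + 36*a - x^2 + x*(8 - 12*a) - 7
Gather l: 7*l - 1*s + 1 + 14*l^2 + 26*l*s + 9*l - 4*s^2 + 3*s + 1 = 14*l^2 + l*(26*s + 16) - 4*s^2 + 2*s + 2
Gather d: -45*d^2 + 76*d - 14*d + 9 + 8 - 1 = -45*d^2 + 62*d + 16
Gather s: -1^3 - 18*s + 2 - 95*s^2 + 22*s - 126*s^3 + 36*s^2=-126*s^3 - 59*s^2 + 4*s + 1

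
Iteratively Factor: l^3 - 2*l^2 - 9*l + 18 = (l - 3)*(l^2 + l - 6) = (l - 3)*(l + 3)*(l - 2)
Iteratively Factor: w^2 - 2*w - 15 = (w + 3)*(w - 5)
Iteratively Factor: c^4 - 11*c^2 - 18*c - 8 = (c + 1)*(c^3 - c^2 - 10*c - 8) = (c + 1)^2*(c^2 - 2*c - 8) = (c + 1)^2*(c + 2)*(c - 4)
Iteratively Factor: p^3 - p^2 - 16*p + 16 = (p + 4)*(p^2 - 5*p + 4) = (p - 1)*(p + 4)*(p - 4)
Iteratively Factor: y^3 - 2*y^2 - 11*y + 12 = (y + 3)*(y^2 - 5*y + 4) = (y - 4)*(y + 3)*(y - 1)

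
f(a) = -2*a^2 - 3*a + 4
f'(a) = -4*a - 3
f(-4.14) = -17.86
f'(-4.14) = 13.56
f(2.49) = -15.87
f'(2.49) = -12.96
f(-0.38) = 4.85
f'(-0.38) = -1.48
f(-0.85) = 5.10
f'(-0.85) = 0.40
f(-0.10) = 4.28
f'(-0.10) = -2.60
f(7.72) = -138.36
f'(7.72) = -33.88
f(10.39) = -243.07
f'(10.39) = -44.56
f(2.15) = -11.70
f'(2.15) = -11.60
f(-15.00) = -401.00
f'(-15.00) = 57.00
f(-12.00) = -248.00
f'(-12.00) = 45.00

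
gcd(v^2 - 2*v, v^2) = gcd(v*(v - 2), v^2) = v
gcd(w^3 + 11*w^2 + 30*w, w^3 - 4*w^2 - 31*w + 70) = w + 5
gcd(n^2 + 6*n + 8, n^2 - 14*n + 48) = 1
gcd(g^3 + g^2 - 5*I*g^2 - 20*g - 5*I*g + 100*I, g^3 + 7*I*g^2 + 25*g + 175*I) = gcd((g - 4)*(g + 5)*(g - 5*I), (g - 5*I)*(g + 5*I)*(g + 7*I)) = g - 5*I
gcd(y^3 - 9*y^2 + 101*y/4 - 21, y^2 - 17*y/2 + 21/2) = y - 3/2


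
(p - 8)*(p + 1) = p^2 - 7*p - 8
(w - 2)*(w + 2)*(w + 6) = w^3 + 6*w^2 - 4*w - 24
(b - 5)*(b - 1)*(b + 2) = b^3 - 4*b^2 - 7*b + 10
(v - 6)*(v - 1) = v^2 - 7*v + 6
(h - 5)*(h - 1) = h^2 - 6*h + 5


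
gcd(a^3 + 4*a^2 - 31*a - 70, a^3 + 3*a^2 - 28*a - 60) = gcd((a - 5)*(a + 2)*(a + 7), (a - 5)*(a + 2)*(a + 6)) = a^2 - 3*a - 10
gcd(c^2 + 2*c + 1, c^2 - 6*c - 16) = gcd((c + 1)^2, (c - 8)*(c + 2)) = 1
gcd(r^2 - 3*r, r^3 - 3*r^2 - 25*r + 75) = r - 3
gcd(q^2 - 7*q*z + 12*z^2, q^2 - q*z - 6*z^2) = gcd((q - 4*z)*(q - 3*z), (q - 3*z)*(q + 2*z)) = -q + 3*z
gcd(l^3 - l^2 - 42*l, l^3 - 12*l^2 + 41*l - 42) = l - 7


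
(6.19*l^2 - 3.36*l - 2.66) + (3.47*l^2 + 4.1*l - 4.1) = 9.66*l^2 + 0.74*l - 6.76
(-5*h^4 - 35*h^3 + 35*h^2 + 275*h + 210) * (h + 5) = -5*h^5 - 60*h^4 - 140*h^3 + 450*h^2 + 1585*h + 1050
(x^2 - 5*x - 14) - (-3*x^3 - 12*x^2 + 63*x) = 3*x^3 + 13*x^2 - 68*x - 14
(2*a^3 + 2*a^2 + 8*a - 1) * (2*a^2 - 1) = 4*a^5 + 4*a^4 + 14*a^3 - 4*a^2 - 8*a + 1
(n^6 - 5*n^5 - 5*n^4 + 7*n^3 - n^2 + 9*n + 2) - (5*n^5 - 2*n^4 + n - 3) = n^6 - 10*n^5 - 3*n^4 + 7*n^3 - n^2 + 8*n + 5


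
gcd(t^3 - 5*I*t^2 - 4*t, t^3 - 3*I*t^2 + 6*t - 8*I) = t^2 - 5*I*t - 4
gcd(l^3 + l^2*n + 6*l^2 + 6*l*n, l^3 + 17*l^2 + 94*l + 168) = l + 6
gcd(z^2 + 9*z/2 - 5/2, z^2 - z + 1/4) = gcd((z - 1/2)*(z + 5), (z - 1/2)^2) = z - 1/2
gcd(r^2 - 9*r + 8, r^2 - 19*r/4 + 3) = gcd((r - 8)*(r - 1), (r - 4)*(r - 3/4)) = 1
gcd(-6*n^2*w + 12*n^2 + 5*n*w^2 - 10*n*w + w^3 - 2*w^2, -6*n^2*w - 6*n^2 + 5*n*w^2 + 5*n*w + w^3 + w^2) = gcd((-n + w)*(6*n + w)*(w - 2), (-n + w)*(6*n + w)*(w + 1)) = -6*n^2 + 5*n*w + w^2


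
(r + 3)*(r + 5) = r^2 + 8*r + 15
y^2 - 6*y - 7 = (y - 7)*(y + 1)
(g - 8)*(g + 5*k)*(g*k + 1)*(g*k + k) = g^4*k^2 + 5*g^3*k^3 - 7*g^3*k^2 + g^3*k - 35*g^2*k^3 - 3*g^2*k^2 - 7*g^2*k - 40*g*k^3 - 35*g*k^2 - 8*g*k - 40*k^2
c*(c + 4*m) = c^2 + 4*c*m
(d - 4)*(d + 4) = d^2 - 16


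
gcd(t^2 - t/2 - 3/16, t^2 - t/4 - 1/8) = t + 1/4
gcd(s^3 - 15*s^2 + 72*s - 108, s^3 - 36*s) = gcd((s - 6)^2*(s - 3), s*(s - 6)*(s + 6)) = s - 6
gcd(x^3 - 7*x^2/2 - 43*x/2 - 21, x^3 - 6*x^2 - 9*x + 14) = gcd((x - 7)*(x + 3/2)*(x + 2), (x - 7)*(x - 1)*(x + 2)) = x^2 - 5*x - 14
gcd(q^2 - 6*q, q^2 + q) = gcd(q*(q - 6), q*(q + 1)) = q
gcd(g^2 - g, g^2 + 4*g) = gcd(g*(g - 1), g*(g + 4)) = g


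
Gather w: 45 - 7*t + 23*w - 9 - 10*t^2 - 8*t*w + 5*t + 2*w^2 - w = -10*t^2 - 2*t + 2*w^2 + w*(22 - 8*t) + 36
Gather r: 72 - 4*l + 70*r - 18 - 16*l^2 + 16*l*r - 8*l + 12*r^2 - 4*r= -16*l^2 - 12*l + 12*r^2 + r*(16*l + 66) + 54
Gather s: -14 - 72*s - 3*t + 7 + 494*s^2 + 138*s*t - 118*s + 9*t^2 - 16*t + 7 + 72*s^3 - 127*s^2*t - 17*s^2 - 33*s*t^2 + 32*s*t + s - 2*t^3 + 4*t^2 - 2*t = 72*s^3 + s^2*(477 - 127*t) + s*(-33*t^2 + 170*t - 189) - 2*t^3 + 13*t^2 - 21*t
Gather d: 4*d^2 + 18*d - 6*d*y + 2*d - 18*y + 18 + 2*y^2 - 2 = 4*d^2 + d*(20 - 6*y) + 2*y^2 - 18*y + 16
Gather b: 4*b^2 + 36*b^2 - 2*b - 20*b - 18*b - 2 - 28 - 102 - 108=40*b^2 - 40*b - 240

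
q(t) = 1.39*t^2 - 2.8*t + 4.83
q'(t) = 2.78*t - 2.8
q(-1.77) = 14.14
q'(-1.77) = -7.72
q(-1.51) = 12.23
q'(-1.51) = -7.00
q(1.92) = 4.58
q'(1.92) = 2.54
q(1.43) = 3.67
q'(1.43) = 1.18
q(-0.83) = 8.11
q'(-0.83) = -5.11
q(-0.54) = 6.75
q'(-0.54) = -4.30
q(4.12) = 16.89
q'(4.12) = 8.65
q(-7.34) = 100.27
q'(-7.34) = -23.21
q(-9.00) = 142.62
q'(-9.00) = -27.82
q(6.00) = 38.07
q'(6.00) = 13.88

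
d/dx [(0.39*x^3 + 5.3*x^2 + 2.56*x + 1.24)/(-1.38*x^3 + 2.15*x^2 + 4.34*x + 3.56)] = (2.22044604925031e-16*x^5 + 8.1525*x^4 + 10.4508*x^3 + 26.7968*x^2 + 32.404*x + 3.732)/(1.9044*x^6 - 5.934*x^5 - 7.3559*x^4 + 8.8364*x^3 + 34.1436*x^2 + 30.9008*x + 12.6736)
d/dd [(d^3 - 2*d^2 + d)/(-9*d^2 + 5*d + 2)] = (-9*d^4 + 10*d^3 + 5*d^2 - 8*d + 2)/(81*d^4 - 90*d^3 - 11*d^2 + 20*d + 4)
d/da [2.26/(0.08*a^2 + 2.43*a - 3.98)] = (-0.3616*a - 5.4918)/(0.08*a^2 + 2.43*a - 3.98)^2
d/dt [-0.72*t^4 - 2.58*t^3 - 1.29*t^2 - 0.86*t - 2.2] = -2.88*t^3 - 7.74*t^2 - 2.58*t - 0.86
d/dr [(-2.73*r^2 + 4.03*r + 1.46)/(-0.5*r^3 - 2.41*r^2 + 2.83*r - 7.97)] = (-1.365*r^4 + 4.03*r^3 + 4.1764*r^2 + 50.5534*r - 36.2509)/(0.25*r^6 + 2.41*r^5 + 2.9781*r^4 - 5.6706*r^3 + 46.4243*r^2 - 45.1102*r + 63.5209)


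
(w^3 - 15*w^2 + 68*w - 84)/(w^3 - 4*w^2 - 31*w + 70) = (w - 6)/(w + 5)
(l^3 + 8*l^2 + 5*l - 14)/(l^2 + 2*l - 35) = (l^2 + l - 2)/(l - 5)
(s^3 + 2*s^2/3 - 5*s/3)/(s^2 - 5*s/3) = (3*s^2 + 2*s - 5)/(3*s - 5)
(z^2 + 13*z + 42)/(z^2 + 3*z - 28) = (z + 6)/(z - 4)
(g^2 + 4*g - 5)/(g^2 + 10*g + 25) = (g - 1)/(g + 5)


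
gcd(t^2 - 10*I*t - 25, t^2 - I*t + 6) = 1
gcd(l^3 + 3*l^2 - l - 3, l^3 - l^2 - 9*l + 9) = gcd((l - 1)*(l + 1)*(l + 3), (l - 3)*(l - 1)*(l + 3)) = l^2 + 2*l - 3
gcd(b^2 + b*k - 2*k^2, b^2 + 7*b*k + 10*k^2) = b + 2*k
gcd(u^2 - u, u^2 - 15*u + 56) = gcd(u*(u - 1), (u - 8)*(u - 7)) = 1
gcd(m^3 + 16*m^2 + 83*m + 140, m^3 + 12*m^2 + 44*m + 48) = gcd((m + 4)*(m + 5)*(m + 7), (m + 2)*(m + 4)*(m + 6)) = m + 4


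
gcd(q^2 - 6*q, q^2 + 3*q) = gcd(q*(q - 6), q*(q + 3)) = q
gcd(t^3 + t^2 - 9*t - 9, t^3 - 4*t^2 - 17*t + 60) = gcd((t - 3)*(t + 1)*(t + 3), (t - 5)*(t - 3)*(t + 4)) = t - 3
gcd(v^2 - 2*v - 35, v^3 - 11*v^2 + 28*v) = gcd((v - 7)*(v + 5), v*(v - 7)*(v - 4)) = v - 7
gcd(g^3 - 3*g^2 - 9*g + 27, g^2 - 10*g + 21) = g - 3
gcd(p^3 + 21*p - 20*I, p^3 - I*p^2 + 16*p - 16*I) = p^2 - 5*I*p - 4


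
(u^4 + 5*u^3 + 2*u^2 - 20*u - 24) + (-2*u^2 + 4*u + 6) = u^4 + 5*u^3 - 16*u - 18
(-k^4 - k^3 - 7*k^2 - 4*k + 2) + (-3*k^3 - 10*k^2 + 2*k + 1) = -k^4 - 4*k^3 - 17*k^2 - 2*k + 3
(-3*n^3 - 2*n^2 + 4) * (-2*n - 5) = 6*n^4 + 19*n^3 + 10*n^2 - 8*n - 20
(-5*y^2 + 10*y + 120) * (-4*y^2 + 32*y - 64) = 20*y^4 - 200*y^3 + 160*y^2 + 3200*y - 7680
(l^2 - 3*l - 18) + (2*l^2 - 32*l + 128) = 3*l^2 - 35*l + 110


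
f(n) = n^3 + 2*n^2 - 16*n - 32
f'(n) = 3*n^2 + 4*n - 16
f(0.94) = -44.44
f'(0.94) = -9.59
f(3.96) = -1.90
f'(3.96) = 46.88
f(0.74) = -42.34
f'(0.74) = -11.40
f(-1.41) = -8.27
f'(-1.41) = -15.68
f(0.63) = -41.04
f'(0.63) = -12.29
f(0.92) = -44.25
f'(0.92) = -9.78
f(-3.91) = 1.36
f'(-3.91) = 14.22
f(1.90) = -48.32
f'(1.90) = 2.43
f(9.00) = 715.00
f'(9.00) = 263.00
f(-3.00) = 7.00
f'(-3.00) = -1.00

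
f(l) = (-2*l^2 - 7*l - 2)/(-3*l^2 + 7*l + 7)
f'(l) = (-4*l - 7)/(-3*l^2 + 7*l + 7) + (6*l - 7)*(-2*l^2 - 7*l - 2)/(-3*l^2 + 7*l + 7)^2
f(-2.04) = -0.20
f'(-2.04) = -0.25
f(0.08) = -0.34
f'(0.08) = -0.68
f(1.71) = -1.94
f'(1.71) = -1.98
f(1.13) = -1.12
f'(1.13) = -1.02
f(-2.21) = -0.16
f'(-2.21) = -0.22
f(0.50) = -0.62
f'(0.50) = -0.67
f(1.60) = -1.74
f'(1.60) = -1.70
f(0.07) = -0.33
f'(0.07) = -0.68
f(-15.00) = 0.45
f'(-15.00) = -0.01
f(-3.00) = -0.02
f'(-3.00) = -0.14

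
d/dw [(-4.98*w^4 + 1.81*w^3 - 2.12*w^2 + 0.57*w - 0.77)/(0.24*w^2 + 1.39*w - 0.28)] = (-2.3904*w^5 - 20.3322*w^4 + 10.6094*w^3 - 4.604*w^2 + 1.5568*w + 0.9107)/(0.0576*w^4 + 0.6672*w^3 + 1.7977*w^2 - 0.7784*w + 0.0784)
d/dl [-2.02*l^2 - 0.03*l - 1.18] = -4.04*l - 0.03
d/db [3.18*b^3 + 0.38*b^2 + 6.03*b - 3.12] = 9.54*b^2 + 0.76*b + 6.03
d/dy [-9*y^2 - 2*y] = -18*y - 2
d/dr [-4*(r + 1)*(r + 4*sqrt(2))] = -8*r - 16*sqrt(2) - 4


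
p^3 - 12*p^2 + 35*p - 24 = (p - 8)*(p - 3)*(p - 1)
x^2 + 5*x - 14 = (x - 2)*(x + 7)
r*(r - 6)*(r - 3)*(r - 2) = r^4 - 11*r^3 + 36*r^2 - 36*r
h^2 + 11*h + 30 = (h + 5)*(h + 6)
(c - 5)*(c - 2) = c^2 - 7*c + 10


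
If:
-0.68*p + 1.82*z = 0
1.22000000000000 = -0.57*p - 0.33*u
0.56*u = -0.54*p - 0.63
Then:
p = -3.37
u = 2.13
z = -1.26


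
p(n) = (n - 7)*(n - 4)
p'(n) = 2*n - 11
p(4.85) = -1.83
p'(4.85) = -1.30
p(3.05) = 3.75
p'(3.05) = -4.90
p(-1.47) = 46.33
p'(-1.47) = -13.94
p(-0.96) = 39.48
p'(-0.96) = -12.92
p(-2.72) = 65.32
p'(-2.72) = -16.44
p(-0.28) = 31.16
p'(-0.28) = -11.56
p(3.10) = 3.51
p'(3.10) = -4.80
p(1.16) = 16.59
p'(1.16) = -8.68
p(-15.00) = 418.00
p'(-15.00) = -41.00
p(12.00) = 40.00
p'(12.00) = 13.00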